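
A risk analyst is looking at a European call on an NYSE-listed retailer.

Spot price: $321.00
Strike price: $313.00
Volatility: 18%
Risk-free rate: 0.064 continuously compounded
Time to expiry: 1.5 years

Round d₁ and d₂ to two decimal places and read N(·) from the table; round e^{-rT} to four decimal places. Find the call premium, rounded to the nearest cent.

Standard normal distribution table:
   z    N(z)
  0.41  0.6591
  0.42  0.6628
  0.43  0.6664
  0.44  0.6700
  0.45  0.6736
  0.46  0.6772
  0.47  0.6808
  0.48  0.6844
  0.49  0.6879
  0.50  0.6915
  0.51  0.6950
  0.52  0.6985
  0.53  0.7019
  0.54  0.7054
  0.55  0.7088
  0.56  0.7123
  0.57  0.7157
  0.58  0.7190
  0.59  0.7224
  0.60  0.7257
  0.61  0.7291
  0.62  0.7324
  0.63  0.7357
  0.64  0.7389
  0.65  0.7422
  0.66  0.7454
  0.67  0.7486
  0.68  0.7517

$48.75

σ√T = 0.18 × 1.2247 = 0.2205
d₁ = [ln(321/313) + (0.064 + 0.18²/2)·1.5] / 0.2205 = [0.0252 + 0.1203] / 0.2205 = 0.6602 → 0.66
d₂ = d₁ − σ√T = 0.6602 − 0.2205 = 0.4397 → 0.44
exp(−rT) = exp(−0.064·1.5) = 0.9085
N(d₁) = N(0.66) = 0.7454;  N(d₂) = N(0.44) = 0.6700
C = 321·0.7454 − 313·0.9085·0.6700 = 239.2734 − 190.5215 = 48.7519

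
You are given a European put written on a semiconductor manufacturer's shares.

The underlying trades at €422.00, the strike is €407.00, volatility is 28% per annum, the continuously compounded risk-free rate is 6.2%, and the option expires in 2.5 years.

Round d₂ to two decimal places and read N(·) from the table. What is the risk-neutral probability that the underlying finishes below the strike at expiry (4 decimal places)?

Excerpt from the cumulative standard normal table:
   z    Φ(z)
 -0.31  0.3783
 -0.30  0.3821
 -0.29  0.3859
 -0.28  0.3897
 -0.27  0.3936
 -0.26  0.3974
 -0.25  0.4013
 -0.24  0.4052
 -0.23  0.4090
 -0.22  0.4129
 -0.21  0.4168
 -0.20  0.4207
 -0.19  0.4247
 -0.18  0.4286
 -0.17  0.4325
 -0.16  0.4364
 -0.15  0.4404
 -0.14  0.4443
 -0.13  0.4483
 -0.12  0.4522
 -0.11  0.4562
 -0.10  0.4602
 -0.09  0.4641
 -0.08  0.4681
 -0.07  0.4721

0.4168

σ√T = 0.28·√2.5 = 0.4427
d₁ = [ln(422/407) + (0.062 + ½·0.28²)·2.5] / (σ√T) = (0.0362 + 0.2530) / 0.4427 = 0.6532 which rounds to 0.65
d₂ = 0.6532 − 0.4427 = 0.2105 which rounds to 0.21
Risk-neutral Pr[S_T < K] = N(−d₂) = N(-0.21) = 0.4168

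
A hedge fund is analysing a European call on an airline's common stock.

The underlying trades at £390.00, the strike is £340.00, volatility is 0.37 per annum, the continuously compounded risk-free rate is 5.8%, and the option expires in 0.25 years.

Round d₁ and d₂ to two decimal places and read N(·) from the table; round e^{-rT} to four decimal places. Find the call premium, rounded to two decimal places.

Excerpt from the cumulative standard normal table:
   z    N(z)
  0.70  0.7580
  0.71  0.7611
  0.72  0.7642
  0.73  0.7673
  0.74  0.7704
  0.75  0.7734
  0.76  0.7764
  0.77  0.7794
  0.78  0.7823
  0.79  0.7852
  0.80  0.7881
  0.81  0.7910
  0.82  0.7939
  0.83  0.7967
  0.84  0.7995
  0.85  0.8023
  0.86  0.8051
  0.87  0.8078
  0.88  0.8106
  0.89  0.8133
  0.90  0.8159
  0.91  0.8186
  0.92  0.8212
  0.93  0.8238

£62.13

T = 0.25;  σ√T = 0.1850
ln(S/K) + (r + σ²/2)T = ln(390/340) + (0.058 + 0.37²/2)·0.25 = 0.1372 + 0.0316 = 0.1688
d₁ = 0.1688 / 0.1850 = 0.9125 → 0.91
d₂ = d₁ − σ√T = 0.9125 − 0.1850 = 0.7275 → 0.73
exp(−rT) = exp(−0.058·0.25) = 0.9856
N(d₁) = N(0.91) = 0.8186;  N(d₂) = N(0.73) = 0.7673
C = 390·0.8186 − 340·0.9856·0.7673 = 319.2540 − 257.1253 = 62.1287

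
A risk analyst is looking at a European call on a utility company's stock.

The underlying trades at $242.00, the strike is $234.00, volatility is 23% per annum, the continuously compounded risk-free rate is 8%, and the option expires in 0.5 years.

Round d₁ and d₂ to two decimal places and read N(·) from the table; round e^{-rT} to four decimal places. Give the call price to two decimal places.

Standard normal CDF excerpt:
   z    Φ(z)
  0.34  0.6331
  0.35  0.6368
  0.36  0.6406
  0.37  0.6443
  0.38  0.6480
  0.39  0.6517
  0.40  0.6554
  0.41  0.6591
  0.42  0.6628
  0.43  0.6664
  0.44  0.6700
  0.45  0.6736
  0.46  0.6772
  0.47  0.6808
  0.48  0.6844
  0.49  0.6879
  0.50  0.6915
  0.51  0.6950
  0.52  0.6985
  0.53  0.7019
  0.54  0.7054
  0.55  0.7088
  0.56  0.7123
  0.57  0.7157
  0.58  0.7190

σ√T = 0.23 × 0.7071 = 0.1626
ln(S/K) + (r + σ²/2)T = ln(242/234) + (0.08 + 0.23²/2)·0.5 = 0.0336 + 0.0532 = 0.0868
d₁ = 0.0868 / 0.1626 = 0.5340 → 0.53
d₂ = d₁ − σ√T = 0.5340 − 0.1626 = 0.3713 → 0.37
e^(−rT) = e^(−0.08·0.5) = 0.9608
N(d₁) = N(0.53) = 0.7019;  N(d₂) = N(0.37) = 0.6443
C = 242·0.7019 − 234·0.9608·0.6443 = 169.8598 − 144.8562 = 25.0036

$25.00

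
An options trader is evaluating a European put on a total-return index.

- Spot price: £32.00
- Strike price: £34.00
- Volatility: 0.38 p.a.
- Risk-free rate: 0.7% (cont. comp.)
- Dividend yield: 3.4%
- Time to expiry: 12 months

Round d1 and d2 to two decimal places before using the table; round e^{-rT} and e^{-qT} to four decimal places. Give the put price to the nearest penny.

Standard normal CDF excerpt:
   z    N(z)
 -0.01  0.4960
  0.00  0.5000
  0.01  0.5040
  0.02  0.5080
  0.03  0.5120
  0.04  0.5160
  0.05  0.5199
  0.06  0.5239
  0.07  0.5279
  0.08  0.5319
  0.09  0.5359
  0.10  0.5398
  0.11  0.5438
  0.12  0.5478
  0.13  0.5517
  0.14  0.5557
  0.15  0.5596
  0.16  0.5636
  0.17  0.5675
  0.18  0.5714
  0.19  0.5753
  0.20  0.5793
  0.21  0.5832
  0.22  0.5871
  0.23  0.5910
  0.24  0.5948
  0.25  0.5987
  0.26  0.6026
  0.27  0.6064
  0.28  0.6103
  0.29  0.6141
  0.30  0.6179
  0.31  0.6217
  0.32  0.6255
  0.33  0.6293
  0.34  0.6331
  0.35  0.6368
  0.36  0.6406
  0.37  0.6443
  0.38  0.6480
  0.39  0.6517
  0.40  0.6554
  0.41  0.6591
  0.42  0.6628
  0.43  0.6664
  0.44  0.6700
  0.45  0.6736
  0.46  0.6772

σ√T = 0.38·√1 = 0.3800
ln(S/K) + (r − q + σ²/2)T = ln(32/34) + (0.007 − 0.034 + 0.38²/2)·1 = -0.0606 + 0.0452 = -0.0154
d₁ = -0.0154 / 0.3800 = -0.0406 ≈ -0.04
d₂ = d₁ − σ√T = -0.0406 − 0.3800 = -0.4206 ≈ -0.42
exp(−qT) = exp(−0.034·1) = 0.9666;  exp(−rT) = exp(−0.007·1) = 0.9930
P = 34·0.9930·N(0.42) − 32·0.9666·N(0.04) = 34·0.9930·0.6628 − 32·0.9666·0.5160 = 22.3775 − 15.9605 = 6.4170

£6.42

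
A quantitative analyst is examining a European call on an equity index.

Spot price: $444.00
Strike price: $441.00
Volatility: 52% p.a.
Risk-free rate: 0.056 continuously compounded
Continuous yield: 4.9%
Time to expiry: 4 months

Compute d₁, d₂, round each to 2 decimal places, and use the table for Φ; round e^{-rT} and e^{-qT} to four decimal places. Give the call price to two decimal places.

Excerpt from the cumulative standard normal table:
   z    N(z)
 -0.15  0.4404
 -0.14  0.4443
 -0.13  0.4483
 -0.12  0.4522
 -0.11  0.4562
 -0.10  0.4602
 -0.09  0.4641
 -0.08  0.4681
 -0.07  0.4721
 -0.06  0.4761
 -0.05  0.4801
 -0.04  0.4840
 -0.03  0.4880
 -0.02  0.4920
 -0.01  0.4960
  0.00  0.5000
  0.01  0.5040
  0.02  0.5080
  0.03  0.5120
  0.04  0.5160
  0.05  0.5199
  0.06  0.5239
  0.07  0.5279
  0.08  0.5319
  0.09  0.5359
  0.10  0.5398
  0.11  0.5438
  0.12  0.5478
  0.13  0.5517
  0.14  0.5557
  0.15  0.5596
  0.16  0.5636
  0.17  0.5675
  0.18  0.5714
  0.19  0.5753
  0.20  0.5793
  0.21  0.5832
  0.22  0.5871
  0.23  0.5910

σ√T = 0.52 × 0.5774 = 0.3002
ln(S/K) + (r − q + σ²/2)T = ln(444/441) + (0.056 − 0.049 + 0.52²/2)·0.3333 = 0.0068 + 0.0474 = 0.0542
d₁ = 0.0542 / 0.3002 = 0.1805 → 0.18
d₂ = d₁ − σ√T = 0.1805 − 0.3002 = -0.1198 → -0.12
e^(−qT) = e^(−0.049·0.3333) = 0.9838;  e^(−rT) = e^(−0.056·0.3333) = 0.9815
N(d₁) = N(0.18) = 0.5714;  N(d₂) = N(-0.12) = 0.4522
C = 444·0.9838·0.5714 − 441·0.9815·0.4522 = 249.5916 − 195.7309 = 53.8607

$53.86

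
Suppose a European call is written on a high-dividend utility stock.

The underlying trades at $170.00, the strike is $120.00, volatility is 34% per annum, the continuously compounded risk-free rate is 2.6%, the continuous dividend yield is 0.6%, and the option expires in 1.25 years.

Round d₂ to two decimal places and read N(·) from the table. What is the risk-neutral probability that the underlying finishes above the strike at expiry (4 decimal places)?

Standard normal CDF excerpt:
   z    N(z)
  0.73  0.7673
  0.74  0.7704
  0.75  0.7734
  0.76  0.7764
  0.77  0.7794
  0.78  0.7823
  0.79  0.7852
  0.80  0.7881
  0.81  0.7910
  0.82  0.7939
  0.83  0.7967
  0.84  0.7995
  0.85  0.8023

T = 1.25;  σ√T = 0.3801
d₁ = [ln(170/120) + (0.026 − 0.006 + 0.34²/2)·1.25] / 0.3801 = [0.3483 + 0.0973] / 0.3801 = 1.1721 → 1.17
d₂ = d₁ − σ√T = 1.1721 − 0.3801 = 0.7920 → 0.79
Risk-neutral Pr[S_T > K] = N(d₂) = N(0.79) = 0.7852

0.7852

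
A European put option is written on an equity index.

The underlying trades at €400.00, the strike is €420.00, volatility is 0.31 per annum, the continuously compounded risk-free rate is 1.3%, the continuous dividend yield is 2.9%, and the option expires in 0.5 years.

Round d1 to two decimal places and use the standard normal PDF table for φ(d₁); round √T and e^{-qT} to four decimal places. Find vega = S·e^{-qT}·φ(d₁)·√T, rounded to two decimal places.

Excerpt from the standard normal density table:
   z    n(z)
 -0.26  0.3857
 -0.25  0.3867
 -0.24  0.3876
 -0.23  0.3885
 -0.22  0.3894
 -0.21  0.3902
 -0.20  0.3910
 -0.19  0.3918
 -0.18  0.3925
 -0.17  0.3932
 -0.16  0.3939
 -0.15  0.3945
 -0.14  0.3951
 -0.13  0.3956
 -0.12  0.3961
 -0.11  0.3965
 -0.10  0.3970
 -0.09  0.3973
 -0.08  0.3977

109.97

σ√T = 0.31 × 0.7071 = 0.2192
d₁ = [ln(400/420) + (0.013 − 0.029 + 0.31²/2)·0.5] / 0.2192 = [-0.0488 + 0.0160] / 0.2192 = -0.1495 which rounds to -0.15
√T = √0.5 = 0.7071
φ(d₁) = φ(-0.15) = 0.3945
e^(−qT) = e^(−0.029·0.5) = 0.9856
vega = S·e^(−qT)·φ(d₁)·√T = 400·0.9856·0.3945·0.7071 = 109.9736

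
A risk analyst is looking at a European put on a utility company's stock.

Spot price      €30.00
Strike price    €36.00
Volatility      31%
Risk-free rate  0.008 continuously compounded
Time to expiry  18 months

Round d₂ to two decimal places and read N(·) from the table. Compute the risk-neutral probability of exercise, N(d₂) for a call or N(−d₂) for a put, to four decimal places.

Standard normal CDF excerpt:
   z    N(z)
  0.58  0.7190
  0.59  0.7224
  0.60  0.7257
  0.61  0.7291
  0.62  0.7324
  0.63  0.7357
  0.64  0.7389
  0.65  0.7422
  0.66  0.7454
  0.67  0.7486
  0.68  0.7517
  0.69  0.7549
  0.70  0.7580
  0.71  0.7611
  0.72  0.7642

0.7389

T = 1.5;  σ√T = 0.3797
ln(S/K) + (r + σ²/2)T = ln(30/36) + (0.008 + 0.31²/2)·1.5 = -0.1823 + 0.0841 = -0.0982
d₁ = -0.0982 / 0.3797 = -0.2588 → -0.26
d₂ = d₁ − σ√T = -0.2588 − 0.3797 = -0.6384 → -0.64
Pr(exercise) under Q = N(−d₂) = N(0.64) = 0.7389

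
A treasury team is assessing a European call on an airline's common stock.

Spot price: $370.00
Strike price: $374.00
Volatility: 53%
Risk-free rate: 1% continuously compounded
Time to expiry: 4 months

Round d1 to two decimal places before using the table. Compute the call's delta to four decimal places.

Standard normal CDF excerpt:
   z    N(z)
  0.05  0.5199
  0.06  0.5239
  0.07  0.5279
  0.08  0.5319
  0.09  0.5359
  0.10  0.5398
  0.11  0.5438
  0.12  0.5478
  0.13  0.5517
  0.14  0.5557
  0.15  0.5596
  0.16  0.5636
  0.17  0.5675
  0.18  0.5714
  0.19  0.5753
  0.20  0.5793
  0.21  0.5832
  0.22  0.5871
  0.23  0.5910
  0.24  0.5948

σ√T = 0.53·√0.3333 = 0.3060
d₁ = [ln(370/374) + (0.01 + 0.53²/2)·0.3333] / 0.3060 = [-0.0108 + 0.0502] / 0.3060 = 0.1288 ⇒ 0.13
N(d₁) = N(0.13) = 0.5517
Δ_call = N(d₁) = 0.5517

0.5517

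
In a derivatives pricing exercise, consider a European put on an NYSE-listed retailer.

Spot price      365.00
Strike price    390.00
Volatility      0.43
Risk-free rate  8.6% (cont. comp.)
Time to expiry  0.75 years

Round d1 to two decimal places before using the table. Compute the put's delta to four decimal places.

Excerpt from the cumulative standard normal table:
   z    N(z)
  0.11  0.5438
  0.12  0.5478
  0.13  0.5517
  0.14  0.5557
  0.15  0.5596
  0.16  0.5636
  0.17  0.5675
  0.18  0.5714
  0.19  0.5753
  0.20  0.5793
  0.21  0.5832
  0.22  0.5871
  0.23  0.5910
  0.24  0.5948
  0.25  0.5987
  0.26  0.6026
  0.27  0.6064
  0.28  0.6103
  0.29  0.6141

-0.4286

σ√T = 0.43 × 0.8660 = 0.3724
d₁ = [ln(365/390) + (0.086 + 0.43²/2)·0.75] / 0.3724 = [-0.0662 + 0.1338] / 0.3724 = 0.1815 ≈ 0.18
N(d₁) = N(0.18) = 0.5714
Δ_put = N(d₁) − 1 = 0.5714 − 1 = -0.4286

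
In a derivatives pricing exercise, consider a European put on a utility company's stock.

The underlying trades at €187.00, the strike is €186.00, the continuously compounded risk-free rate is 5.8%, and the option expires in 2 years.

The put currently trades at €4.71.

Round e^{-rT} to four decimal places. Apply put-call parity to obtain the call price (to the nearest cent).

€26.08

e^(−rT) = e^(−0.058·2) = 0.8905
Put-call parity: C − P = S − K·e^(−rT) = 187 − 186·0.8905 = 187 − 165.6330 = 21.3670
C = P + (C − P) = 4.71 + (21.3670) = 26.0770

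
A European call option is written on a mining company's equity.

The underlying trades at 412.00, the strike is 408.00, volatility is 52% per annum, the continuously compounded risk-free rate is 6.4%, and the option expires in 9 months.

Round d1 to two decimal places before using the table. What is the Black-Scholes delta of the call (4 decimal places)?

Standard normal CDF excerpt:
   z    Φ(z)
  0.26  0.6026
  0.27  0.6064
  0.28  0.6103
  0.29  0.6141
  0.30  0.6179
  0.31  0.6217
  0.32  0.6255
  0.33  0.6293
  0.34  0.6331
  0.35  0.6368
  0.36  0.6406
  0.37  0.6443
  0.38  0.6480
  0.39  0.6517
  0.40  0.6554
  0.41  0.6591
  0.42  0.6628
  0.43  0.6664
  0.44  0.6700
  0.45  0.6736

σ√T = 0.52 × 0.8660 = 0.4503
d₁ = [ln(412/408) + (0.064 + 0.52²/2)·0.75] / 0.4503 = [0.0098 + 0.1494] / 0.4503 = 0.3534 ⇒ 0.35
N(d₁) = N(0.35) = 0.6368
Δ_call = N(d₁) = 0.6368

0.6368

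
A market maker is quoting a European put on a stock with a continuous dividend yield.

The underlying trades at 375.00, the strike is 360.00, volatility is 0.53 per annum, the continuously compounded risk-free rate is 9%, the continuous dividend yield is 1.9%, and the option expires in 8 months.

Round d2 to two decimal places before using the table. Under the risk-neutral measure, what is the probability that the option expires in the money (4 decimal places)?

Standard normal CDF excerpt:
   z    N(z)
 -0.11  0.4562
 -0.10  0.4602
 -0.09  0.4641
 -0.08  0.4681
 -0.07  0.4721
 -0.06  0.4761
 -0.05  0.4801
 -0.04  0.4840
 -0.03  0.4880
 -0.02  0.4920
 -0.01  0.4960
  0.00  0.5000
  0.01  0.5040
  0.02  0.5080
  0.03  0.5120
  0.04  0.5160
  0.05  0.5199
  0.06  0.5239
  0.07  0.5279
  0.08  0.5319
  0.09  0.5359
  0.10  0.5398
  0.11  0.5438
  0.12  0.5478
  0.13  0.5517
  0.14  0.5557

0.5040

σ√T = 0.53 × 0.8165 = 0.4327
d₁ = [ln(375/360) + (0.09 − 0.019 + ½·0.53²)·0.6667] / (σ√T) = (0.0408 + 0.1410) / 0.4327 = 0.4201 → 0.42
d₂ = 0.4201 − 0.4327 = -0.0127 → -0.01
Pr(exercise) under Q = N(−d₂) = N(0.01) = 0.5040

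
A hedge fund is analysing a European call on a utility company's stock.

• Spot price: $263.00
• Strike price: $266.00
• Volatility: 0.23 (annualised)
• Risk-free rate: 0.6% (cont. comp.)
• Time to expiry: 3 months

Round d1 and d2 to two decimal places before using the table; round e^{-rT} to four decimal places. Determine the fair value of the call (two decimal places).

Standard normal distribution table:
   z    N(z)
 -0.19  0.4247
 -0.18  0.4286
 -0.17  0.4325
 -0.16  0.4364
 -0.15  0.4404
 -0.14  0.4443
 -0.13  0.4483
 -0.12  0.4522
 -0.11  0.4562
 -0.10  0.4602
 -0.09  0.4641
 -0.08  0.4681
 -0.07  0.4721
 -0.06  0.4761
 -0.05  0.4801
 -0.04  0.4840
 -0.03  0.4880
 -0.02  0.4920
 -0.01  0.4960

$10.34

σ√T = 0.23 × 0.5000 = 0.1150
d₁ = [ln(263/266) + (0.006 + 0.23²/2)·0.25] / 0.1150 = [-0.0113 + 0.0081] / 0.1150 = -0.0281 ⇒ -0.03
d₂ = d₁ − σ√T = -0.0281 − 0.1150 = -0.1431 ⇒ -0.14
exp(−rT) = exp(−0.006·0.25) = 0.9985
N(d₁) = N(-0.03) = 0.4880;  N(d₂) = N(-0.14) = 0.4443
C = 263·0.4880 − 266·0.9985·0.4443 = 128.3440 − 118.0065 = 10.3375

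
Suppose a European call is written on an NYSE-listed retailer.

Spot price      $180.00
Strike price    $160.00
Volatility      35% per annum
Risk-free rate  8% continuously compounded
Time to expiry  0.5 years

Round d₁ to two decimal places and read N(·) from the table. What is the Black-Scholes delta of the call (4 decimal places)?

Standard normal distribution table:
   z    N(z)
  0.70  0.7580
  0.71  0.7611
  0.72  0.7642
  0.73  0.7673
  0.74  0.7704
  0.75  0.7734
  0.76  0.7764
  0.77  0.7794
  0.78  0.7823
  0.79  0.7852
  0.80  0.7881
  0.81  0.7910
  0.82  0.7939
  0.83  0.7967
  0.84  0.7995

T = 0.5;  σ√T = 0.2475
ln(S/K) + (r + σ²/2)T = ln(180/160) + (0.08 + 0.35²/2)·0.5 = 0.1178 + 0.0706 = 0.1884
d₁ = 0.1884 / 0.2475 = 0.7613 ≈ 0.76
N(d₁) = N(0.76) = 0.7764
Δ_call = N(d₁) = 0.7764

0.7764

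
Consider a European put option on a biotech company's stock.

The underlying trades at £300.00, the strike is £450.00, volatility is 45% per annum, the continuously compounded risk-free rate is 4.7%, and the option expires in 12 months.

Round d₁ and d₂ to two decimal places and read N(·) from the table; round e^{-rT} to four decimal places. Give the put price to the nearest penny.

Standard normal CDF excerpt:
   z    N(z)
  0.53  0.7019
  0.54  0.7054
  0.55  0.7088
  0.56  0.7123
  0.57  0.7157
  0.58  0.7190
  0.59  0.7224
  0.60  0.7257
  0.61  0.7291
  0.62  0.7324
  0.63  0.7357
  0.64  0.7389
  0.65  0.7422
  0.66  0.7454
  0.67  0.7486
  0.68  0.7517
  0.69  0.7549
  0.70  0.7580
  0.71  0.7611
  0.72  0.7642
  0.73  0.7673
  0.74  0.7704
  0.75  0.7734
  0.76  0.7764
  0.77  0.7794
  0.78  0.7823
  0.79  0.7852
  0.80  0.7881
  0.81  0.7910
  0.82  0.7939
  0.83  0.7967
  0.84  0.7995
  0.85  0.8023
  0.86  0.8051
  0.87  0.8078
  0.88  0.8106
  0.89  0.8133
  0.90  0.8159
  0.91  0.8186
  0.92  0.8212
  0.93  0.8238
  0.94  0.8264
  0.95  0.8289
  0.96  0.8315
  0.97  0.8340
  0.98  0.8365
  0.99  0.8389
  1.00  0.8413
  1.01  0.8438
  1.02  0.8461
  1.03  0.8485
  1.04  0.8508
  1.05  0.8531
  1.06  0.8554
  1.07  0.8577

σ√T = 0.45·√1 = 0.4500
ln(S/K) + (r + σ²/2)T = ln(300/450) + (0.047 + 0.45²/2)·1 = -0.4055 + 0.1482 = -0.2572
d₁ = -0.2572 / 0.4500 = -0.5716 ⇒ -0.57
d₂ = d₁ − σ√T = -0.5716 − 0.4500 = -1.0216 ⇒ -1.02
e^(−rT) = e^(−0.047·1) = 0.9541
N(−d₂) = N(1.02) = 0.8461;  N(−d₁) = N(0.57) = 0.7157
P = 450·0.9541·0.8461 − 300·0.7157 = 363.2688 − 214.7100 = 148.5588

£148.56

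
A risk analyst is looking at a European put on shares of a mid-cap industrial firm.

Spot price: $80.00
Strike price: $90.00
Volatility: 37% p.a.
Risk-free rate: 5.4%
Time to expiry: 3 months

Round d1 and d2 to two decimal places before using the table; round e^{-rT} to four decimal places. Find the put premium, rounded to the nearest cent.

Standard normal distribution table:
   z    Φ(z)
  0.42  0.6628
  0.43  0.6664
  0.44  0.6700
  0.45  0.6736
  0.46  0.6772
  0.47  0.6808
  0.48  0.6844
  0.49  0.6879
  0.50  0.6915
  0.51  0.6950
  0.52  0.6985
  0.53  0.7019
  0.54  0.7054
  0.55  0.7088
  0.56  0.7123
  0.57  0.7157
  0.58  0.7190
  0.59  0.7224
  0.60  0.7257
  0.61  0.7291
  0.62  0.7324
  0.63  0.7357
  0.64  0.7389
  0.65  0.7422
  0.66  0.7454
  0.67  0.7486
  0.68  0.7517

$11.72

T = 0.25;  σ√T = 0.1850
d₁ = [ln(80/90) + (0.054 + 0.37²/2)·0.25] / 0.1850 = [-0.1178 + 0.0306] / 0.1850 = -0.4712 ⇒ -0.47
d₂ = d₁ − σ√T = -0.4712 − 0.1850 = -0.6562 ⇒ -0.66
exp(−rT) = exp(−0.054·0.25) = 0.9866
N(−d₂) = N(0.66) = 0.7454;  N(−d₁) = N(0.47) = 0.6808
P = 90·0.9866·0.7454 − 80·0.6808 = 66.1870 − 54.4640 = 11.7230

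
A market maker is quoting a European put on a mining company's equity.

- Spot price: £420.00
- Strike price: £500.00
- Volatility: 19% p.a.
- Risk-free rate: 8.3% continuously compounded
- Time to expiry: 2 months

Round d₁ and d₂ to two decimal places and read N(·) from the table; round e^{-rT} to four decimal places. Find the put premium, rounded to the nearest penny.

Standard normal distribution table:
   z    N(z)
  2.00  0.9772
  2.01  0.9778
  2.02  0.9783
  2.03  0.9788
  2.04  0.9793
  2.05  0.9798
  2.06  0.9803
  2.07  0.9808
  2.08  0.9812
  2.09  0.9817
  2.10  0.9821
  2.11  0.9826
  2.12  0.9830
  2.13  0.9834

£73.47

T = 0.1667;  σ√T = 0.0776
ln(S/K) + (r + σ²/2)T = ln(420/500) + (0.083 + 0.19²/2)·0.1667 = -0.1744 + 0.0168 = -0.1575
d₁ = -0.1575 / 0.0776 = -2.0306 → -2.03
d₂ = d₁ − σ√T = -2.0306 − 0.0776 = -2.1082 → -2.11
exp(−rT) = exp(−0.083·0.1667) = 0.9863
P = 500·0.9863·N(2.11) − 420·N(2.03) = 500·0.9863·0.9826 − 420·0.9788 = 484.5692 − 411.0960 = 73.4732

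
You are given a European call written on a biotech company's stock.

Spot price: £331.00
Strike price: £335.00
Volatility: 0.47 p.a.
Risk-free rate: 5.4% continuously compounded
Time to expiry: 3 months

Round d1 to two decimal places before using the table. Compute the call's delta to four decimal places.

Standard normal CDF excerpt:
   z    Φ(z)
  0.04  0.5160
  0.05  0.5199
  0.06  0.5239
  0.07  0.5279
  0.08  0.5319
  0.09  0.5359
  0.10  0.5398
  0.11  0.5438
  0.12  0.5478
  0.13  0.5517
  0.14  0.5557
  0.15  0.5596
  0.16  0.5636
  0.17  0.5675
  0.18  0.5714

0.5478

σ√T = 0.47 × 0.5000 = 0.2350
d₁ = [ln(331/335) + (0.054 + ½·0.47²)·0.25] / (σ√T) = (-0.0120 + 0.0411) / 0.2350 = 0.1238 ≈ 0.12
N(d₁) = N(0.12) = 0.5478
Δ_call = N(d₁) = 0.5478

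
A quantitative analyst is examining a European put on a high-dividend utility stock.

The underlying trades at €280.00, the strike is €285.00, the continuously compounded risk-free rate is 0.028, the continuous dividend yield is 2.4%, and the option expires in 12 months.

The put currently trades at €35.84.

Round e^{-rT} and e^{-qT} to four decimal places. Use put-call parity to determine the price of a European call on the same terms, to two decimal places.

€32.07

e^(−qT) = e^(−0.024·1) = 0.9763;  e^(−rT) = e^(−0.028·1) = 0.9724
Put-call parity: C − P = S·e^(−qT) − K·e^(−rT) = 280·0.9763 − 285·0.9724 = 273.3640 − 277.1340 = -3.7700
C = P + (C − P) = 35.84 + (-3.7700) = 32.0700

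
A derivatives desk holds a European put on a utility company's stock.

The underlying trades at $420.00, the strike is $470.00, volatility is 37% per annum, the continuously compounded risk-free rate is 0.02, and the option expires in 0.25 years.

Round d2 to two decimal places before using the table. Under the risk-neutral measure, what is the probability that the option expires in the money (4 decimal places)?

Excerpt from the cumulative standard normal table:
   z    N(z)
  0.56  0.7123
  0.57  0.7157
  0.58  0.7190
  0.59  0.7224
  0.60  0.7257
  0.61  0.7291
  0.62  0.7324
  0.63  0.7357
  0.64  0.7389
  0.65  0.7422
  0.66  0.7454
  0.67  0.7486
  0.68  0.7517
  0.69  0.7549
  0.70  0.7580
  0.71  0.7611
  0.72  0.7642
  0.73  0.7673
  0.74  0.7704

0.7486

σ√T = 0.37·√0.25 = 0.1850
ln(S/K) + (r + σ²/2)T = ln(420/470) + (0.02 + 0.37²/2)·0.25 = -0.1125 + 0.0221 = -0.0904
d₁ = -0.0904 / 0.1850 = -0.4885 ≈ -0.49
d₂ = d₁ − σ√T = -0.4885 − 0.1850 = -0.6735 ≈ -0.67
Pr(exercise) under Q = N(−d₂) = N(0.67) = 0.7486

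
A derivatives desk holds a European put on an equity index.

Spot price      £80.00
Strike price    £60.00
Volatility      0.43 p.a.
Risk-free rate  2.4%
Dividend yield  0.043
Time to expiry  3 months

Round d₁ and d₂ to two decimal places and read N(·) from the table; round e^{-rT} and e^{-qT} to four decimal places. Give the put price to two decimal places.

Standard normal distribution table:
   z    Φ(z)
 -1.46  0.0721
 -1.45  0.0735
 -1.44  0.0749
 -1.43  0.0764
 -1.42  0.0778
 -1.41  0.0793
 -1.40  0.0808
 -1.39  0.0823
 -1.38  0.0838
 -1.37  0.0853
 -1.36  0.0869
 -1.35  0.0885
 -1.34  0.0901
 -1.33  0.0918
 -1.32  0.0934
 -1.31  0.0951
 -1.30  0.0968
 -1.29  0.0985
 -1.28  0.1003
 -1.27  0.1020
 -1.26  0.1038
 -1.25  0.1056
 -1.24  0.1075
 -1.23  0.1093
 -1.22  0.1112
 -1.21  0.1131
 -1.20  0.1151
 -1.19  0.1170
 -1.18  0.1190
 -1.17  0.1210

σ√T = 0.43 × 0.5000 = 0.2150
d₁ = [ln(80/60) + (0.024 − 0.043 + ½·0.43²)·0.25] / (σ√T) = (0.2877 + 0.0184) / 0.2150 = 1.4235 ≈ 1.42
d₂ = 1.4235 − 0.2150 = 1.2085 ≈ 1.21
e^(−qT) = e^(−0.043·0.25) = 0.9893;  e^(−rT) = e^(−0.024·0.25) = 0.9940
N(−d₂) = N(-1.21) = 0.1131;  N(−d₁) = N(-1.42) = 0.0778
P = 60·0.9940·0.1131 − 80·0.9893·0.0778 = 6.7453 − 6.1574 = 0.5879

£0.59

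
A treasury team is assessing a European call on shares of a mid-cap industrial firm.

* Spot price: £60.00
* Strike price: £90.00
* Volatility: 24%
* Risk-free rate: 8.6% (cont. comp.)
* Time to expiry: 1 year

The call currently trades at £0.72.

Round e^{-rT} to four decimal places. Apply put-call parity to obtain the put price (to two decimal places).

exp(−rT) = exp(−0.086·1) = 0.9176
Put-call parity: C − P = S − K·e^(−rT) = 60 − 90·0.9176 = 60 − 82.5840 = -22.5840
P = C − (C − P) = 0.72 − (-22.5840) = 23.3040

£23.30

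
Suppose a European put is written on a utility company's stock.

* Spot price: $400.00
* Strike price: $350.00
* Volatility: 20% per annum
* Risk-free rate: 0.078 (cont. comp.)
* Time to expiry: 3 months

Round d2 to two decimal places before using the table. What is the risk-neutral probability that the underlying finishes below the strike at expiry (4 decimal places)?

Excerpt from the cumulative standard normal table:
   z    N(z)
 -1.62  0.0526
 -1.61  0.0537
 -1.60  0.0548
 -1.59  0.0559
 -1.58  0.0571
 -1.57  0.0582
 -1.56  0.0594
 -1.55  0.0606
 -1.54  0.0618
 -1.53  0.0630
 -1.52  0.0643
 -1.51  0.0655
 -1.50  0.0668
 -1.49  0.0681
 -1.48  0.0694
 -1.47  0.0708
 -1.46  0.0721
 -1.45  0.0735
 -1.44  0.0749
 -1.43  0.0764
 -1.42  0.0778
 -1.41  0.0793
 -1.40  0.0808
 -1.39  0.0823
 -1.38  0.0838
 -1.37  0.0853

σ√T = 0.2 × 0.5000 = 0.1000
ln(S/K) + (r + σ²/2)T = ln(400/350) + (0.078 + 0.2²/2)·0.25 = 0.1335 + 0.0245 = 0.1580
d₁ = 0.1580 / 0.1000 = 1.5803 which rounds to 1.58
d₂ = d₁ − σ√T = 1.5803 − 0.1000 = 1.4803 which rounds to 1.48
Risk-neutral Pr[S_T < K] = N(−d₂) = N(-1.48) = 0.0694

0.0694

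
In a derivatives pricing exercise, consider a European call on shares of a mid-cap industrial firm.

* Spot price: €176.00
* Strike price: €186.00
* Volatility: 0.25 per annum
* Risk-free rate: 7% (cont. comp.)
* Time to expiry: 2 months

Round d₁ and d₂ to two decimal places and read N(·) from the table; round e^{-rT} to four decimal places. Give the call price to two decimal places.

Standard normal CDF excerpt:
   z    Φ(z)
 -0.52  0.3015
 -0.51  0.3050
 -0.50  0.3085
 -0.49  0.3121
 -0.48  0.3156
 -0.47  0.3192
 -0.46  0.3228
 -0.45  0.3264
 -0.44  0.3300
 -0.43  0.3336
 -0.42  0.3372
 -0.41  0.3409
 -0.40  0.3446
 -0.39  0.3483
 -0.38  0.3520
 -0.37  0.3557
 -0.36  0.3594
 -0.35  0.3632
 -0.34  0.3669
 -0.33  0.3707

σ√T = 0.25 × 0.4082 = 0.1021
ln(S/K) + (r + σ²/2)T = ln(176/186) + (0.07 + 0.25²/2)·0.1667 = -0.0553 + 0.0169 = -0.0384
d₁ = -0.0384 / 0.1021 = -0.3761 ≈ -0.38
d₂ = d₁ − σ√T = -0.3761 − 0.1021 = -0.4782 ≈ -0.48
exp(−rT) = exp(−0.07·0.1667) = 0.9884
N(d₁) = N(-0.38) = 0.3520;  N(d₂) = N(-0.48) = 0.3156
C = 176·0.3520 − 186·0.9884·0.3156 = 61.9520 − 58.0207 = 3.9313

€3.93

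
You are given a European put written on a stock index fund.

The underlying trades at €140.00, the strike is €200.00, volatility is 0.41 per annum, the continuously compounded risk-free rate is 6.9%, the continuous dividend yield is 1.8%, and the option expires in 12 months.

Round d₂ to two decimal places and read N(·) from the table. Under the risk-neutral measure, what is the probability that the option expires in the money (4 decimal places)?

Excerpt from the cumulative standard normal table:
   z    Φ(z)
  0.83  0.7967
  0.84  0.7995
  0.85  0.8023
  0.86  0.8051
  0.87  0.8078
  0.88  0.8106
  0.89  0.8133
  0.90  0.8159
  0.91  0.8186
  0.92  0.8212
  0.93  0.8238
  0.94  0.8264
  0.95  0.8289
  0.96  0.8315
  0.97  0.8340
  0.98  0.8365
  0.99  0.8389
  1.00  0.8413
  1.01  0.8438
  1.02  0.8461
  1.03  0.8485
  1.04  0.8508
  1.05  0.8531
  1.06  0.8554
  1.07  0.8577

0.8289

σ√T = 0.41·√1 = 0.4100
d₁ = [ln(140/200) + (0.069 − 0.018 + ½·0.41²)·1] / (σ√T) = (-0.3567 + 0.1351) / 0.4100 = -0.5405 → -0.54
d₂ = -0.5405 − 0.4100 = -0.9505 → -0.95
Pr(exercise) under Q = N(−d₂) = N(0.95) = 0.8289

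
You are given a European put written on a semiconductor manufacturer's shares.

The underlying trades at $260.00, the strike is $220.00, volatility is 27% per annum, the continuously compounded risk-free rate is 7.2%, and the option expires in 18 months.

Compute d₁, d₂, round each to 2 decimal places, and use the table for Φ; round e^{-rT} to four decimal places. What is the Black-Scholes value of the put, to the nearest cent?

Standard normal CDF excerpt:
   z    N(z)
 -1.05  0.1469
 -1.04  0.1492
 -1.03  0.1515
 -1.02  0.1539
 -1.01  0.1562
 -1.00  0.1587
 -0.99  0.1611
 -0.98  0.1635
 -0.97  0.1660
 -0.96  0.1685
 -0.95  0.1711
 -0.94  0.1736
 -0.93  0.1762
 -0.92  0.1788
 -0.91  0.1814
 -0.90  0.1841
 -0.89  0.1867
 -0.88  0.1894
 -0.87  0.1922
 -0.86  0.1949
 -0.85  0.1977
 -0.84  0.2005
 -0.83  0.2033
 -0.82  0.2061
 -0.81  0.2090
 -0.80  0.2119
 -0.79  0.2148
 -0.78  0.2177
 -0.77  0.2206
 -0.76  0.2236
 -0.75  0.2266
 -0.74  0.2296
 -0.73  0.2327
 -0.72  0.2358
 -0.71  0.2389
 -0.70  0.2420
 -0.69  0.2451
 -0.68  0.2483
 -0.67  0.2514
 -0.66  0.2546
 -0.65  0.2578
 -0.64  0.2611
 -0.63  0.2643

T = 1.5;  σ√T = 0.3307
d₁ = [ln(260/220) + (0.072 + 0.27²/2)·1.5] / 0.3307 = [0.1671 + 0.1627] / 0.3307 = 0.9971 → 1.00
d₂ = d₁ − σ√T = 0.9971 − 0.3307 = 0.6664 → 0.67
exp(−rT) = exp(−0.072·1.5) = 0.8976
N(−d₂) = N(-0.67) = 0.2514;  N(−d₁) = N(-1.00) = 0.1587
P = 220·0.8976·0.2514 − 260·0.1587 = 49.6445 − 41.2620 = 8.3825

$8.38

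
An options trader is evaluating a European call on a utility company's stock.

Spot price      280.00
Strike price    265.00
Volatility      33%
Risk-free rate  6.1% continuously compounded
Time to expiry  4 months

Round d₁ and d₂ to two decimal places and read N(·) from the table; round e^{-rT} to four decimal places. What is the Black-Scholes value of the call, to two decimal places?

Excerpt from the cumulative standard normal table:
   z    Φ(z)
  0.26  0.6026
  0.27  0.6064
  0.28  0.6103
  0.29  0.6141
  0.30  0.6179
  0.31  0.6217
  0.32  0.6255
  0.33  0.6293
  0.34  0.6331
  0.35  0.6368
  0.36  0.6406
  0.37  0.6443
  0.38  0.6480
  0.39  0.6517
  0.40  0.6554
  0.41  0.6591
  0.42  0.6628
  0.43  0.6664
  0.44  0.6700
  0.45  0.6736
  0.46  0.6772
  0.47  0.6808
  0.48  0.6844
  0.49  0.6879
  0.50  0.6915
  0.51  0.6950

σ√T = 0.33·√0.3333 = 0.1905
d₁ = [ln(280/265) + (0.061 + 0.33²/2)·0.3333] / 0.1905 = [0.0551 + 0.0385] / 0.1905 = 0.4910 ⇒ 0.49
d₂ = d₁ − σ√T = 0.4910 − 0.1905 = 0.3004 ⇒ 0.30
e^(−rT) = e^(−0.061·0.3333) = 0.9799
N(d₁) = N(0.49) = 0.6879;  N(d₂) = N(0.30) = 0.6179
C = 280·0.6879 − 265·0.9799·0.6179 = 192.6120 − 160.4523 = 32.1597

32.16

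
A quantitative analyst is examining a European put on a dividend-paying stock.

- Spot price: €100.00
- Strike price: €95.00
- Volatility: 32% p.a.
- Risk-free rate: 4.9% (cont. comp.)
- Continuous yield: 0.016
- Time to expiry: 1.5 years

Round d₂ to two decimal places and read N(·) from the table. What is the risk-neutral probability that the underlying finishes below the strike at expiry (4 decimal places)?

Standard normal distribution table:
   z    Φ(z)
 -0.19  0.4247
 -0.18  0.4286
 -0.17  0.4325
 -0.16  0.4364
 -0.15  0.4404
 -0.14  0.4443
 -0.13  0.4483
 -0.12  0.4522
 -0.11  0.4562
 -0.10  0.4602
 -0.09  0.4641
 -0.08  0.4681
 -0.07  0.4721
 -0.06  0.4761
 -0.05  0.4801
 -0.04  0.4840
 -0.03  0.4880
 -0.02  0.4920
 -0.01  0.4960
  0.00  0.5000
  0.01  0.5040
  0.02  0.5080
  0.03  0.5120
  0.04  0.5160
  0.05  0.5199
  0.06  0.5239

0.4761

σ√T = 0.32 × 1.2247 = 0.3919
d₁ = [ln(100/95) + (0.049 − 0.016 + 0.32²/2)·1.5] / 0.3919 = [0.0513 + 0.1263] / 0.3919 = 0.4531 which rounds to 0.45
d₂ = d₁ − σ√T = 0.4531 − 0.3919 = 0.0612 which rounds to 0.06
Risk-neutral Pr[S_T < K] = N(−d₂) = N(-0.06) = 0.4761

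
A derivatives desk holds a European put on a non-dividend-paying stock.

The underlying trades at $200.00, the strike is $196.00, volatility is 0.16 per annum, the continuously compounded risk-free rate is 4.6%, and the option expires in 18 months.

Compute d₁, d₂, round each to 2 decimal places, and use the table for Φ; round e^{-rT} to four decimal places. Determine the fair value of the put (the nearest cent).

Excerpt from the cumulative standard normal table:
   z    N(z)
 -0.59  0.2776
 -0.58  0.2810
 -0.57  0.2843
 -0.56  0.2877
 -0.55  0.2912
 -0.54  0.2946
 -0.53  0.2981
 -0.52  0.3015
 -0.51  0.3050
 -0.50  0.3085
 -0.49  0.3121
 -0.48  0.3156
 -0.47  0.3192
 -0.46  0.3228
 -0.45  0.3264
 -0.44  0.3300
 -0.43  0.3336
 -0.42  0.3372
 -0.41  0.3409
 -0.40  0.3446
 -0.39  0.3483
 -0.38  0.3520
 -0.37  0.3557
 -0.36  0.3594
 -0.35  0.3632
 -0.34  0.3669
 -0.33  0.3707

σ√T = 0.16·√1.5 = 0.1960
d₁ = [ln(200/196) + (0.046 + 0.16²/2)·1.5] / 0.1960 = [0.0202 + 0.0882] / 0.1960 = 0.5532 ⇒ 0.55
d₂ = d₁ − σ√T = 0.5532 − 0.1960 = 0.3572 ⇒ 0.36
exp(−rT) = exp(−0.046·1.5) = 0.9333
N(−d₂) = N(-0.36) = 0.3594;  N(−d₁) = N(-0.55) = 0.2912
P = 196·0.9333·0.3594 − 200·0.2912 = 65.7439 − 58.2400 = 7.5039

$7.50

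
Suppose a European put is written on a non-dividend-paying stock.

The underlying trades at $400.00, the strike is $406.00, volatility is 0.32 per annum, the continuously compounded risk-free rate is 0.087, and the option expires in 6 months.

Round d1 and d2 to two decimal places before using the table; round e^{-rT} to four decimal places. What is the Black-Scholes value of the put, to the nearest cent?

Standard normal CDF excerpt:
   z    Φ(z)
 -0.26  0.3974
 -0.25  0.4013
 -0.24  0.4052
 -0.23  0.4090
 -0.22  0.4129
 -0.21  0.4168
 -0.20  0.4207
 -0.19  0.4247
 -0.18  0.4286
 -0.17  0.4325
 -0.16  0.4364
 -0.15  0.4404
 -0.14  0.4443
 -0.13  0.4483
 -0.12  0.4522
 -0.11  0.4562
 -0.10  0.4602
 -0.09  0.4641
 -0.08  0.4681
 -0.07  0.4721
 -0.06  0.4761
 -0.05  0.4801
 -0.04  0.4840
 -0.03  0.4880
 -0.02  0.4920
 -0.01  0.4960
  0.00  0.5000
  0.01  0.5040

$30.72

σ√T = 0.32 × 0.7071 = 0.2263
d₁ = [ln(400/406) + (0.087 + 0.32²/2)·0.5] / 0.2263 = [-0.0149 + 0.0691] / 0.2263 = 0.2396 which rounds to 0.24
d₂ = d₁ − σ√T = 0.2396 − 0.2263 = 0.0133 which rounds to 0.01
exp(−rT) = exp(−0.087·0.5) = 0.9574
N(−d₂) = N(-0.01) = 0.4960;  N(−d₁) = N(-0.24) = 0.4052
P = 406·0.9574·0.4960 − 400·0.4052 = 192.7974 − 162.0800 = 30.7174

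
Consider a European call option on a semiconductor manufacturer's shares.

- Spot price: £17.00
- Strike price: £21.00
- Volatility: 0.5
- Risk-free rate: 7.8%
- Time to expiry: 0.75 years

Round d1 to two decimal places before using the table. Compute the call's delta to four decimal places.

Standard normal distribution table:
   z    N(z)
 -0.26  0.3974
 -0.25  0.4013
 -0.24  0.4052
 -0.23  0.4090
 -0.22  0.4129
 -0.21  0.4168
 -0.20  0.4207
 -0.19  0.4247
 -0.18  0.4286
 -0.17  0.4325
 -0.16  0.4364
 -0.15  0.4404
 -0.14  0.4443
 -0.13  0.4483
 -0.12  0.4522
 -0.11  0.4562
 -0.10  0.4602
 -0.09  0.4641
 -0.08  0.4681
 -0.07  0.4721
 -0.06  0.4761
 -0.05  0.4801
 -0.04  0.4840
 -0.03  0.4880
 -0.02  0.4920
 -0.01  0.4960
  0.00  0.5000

0.4443

σ√T = 0.5 × 0.8660 = 0.4330
ln(S/K) + (r + σ²/2)T = ln(17/21) + (0.078 + 0.5²/2)·0.75 = -0.2113 + 0.1522 = -0.0591
d₁ = -0.0591 / 0.4330 = -0.1364 → -0.14
N(d₁) = N(-0.14) = 0.4443
Δ_call = N(d₁) = 0.4443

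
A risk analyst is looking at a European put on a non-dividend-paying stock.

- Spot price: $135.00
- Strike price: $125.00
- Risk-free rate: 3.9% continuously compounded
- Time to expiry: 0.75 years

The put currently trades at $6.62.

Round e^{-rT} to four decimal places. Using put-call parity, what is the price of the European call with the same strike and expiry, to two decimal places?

$20.22

e^(−rT) = e^(−0.039·0.75) = 0.9712
Put-call parity: C − P = S − K·e^(−rT) = 135 − 125·0.9712 = 135 − 121.4000 = 13.6000
C = P + (C − P) = 6.62 + (13.6000) = 20.2200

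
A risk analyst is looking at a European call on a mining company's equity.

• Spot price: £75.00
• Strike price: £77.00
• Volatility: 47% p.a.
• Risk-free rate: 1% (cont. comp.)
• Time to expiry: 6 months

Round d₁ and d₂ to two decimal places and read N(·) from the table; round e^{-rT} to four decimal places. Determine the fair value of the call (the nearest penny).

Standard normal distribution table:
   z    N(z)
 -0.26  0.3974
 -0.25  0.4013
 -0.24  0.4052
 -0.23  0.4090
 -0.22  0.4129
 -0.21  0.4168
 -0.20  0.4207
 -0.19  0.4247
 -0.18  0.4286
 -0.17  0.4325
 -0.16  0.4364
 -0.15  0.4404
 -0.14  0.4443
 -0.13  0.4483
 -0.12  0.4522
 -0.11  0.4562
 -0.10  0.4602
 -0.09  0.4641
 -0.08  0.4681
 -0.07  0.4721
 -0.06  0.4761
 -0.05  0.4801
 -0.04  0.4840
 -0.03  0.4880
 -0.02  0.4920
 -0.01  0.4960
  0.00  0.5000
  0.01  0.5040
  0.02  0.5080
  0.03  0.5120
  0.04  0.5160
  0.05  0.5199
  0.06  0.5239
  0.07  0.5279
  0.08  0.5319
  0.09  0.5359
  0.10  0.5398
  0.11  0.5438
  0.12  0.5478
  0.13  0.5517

σ√T = 0.47·√0.5 = 0.3323
ln(S/K) + (r + σ²/2)T = ln(75/77) + (0.01 + 0.47²/2)·0.5 = -0.0263 + 0.0602 = 0.0339
d₁ = 0.0339 / 0.3323 = 0.1020 which rounds to 0.10
d₂ = d₁ − σ√T = 0.1020 − 0.3323 = -0.2303 which rounds to -0.23
exp(−rT) = exp(−0.01·0.5) = 0.9950
N(d₁) = N(0.10) = 0.5398;  N(d₂) = N(-0.23) = 0.4090
C = 75·0.5398 − 77·0.9950·0.4090 = 40.4850 − 31.3355 = 9.1495

£9.15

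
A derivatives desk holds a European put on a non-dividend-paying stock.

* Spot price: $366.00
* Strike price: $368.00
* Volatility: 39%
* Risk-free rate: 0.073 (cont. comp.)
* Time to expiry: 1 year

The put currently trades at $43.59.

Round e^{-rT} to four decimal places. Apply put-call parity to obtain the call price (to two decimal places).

$67.50

e^(−rT) = e^(−0.073·1) = 0.9296
Put-call parity: C − P = S − K·e^(−rT) = 366 − 368·0.9296 = 366 − 342.0928 = 23.9072
C = P + (C − P) = 43.59 + (23.9072) = 67.4972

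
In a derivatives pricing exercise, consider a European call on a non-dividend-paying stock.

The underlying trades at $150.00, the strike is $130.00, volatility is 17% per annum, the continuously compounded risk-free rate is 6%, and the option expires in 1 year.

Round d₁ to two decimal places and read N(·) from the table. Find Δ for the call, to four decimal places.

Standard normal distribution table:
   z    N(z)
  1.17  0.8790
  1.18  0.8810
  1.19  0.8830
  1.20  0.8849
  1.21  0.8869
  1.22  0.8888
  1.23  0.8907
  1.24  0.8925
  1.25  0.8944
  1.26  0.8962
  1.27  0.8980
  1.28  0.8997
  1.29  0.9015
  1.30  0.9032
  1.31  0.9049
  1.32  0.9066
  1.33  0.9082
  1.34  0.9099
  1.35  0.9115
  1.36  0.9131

0.8997

T = 1;  σ√T = 0.1700
d₁ = [ln(150/130) + (0.06 + ½·0.17²)·1] / (σ√T) = (0.1431 + 0.0745) / 0.1700 = 1.2797 ⇒ 1.28
N(d₁) = N(1.28) = 0.8997
Δ_call = N(d₁) = 0.8997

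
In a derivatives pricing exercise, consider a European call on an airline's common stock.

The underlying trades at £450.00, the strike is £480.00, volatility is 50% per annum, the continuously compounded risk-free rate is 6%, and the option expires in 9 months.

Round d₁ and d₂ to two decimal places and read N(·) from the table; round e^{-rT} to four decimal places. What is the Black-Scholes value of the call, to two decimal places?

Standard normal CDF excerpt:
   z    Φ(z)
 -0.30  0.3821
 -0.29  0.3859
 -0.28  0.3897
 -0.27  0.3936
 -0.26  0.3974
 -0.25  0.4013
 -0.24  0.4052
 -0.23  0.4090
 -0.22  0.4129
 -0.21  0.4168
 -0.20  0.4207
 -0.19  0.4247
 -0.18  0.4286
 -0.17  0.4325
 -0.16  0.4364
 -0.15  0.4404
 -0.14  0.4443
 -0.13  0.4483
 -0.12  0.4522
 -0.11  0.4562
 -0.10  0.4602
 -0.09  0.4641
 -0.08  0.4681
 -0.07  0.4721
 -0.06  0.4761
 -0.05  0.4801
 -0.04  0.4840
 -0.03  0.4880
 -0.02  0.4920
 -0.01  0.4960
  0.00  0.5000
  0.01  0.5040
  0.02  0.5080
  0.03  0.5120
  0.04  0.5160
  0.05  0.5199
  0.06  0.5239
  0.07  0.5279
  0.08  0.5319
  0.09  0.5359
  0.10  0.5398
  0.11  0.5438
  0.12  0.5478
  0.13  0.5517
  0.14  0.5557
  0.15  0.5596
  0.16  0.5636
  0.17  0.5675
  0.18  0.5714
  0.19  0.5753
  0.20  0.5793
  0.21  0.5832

£73.02

σ√T = 0.5 × 0.8660 = 0.4330
d₁ = [ln(450/480) + (0.06 + ½·0.5²)·0.75] / (σ√T) = (-0.0645 + 0.1387) / 0.4330 = 0.1714 → 0.17
d₂ = 0.1714 − 0.4330 = -0.2616 → -0.26
e^(−rT) = e^(−0.06·0.75) = 0.9560
N(d₁) = N(0.17) = 0.5675;  N(d₂) = N(-0.26) = 0.3974
C = 450·0.5675 − 480·0.9560·0.3974 = 255.3750 − 182.3589 = 73.0161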